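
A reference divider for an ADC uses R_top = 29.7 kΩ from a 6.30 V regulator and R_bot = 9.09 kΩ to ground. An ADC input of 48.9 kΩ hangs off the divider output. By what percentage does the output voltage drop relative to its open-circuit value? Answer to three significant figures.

Unloaded V = 6.30 × 9.09/38.79 = 1.4763 V.
Loaded: R_bot‖R_L = 7.665 kΩ, giving V = 6.30 × 7.665/37.37 = 1.2924 V.
Drop = (1.4763 − 1.2924) / 1.4763 = 12.5 %.

12.5 %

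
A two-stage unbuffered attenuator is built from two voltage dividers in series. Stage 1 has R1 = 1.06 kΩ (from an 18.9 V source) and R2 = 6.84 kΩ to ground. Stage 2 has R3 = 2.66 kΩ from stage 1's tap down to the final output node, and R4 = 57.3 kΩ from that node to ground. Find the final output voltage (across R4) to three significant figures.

V_out ≈ 15.4 V

Stage 2 presents R3+R4 = 59.96 kΩ as a load on stage 1's tap.
Stage 1's lower leg becomes R2‖(R3+R4) = 6.140 kΩ, so V_mid = 18.9 × 6.140/7.200 = 16.12 V.
Stage 2 is itself unloaded: V_out = V_mid × R4/(R3+R4) = 16.12 × 57.3/59.96 = 15.4 V.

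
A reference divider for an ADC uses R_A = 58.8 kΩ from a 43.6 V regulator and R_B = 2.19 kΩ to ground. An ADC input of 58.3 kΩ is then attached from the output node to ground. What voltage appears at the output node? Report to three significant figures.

V_out ≈ 1.51 V

The load sits in parallel with R_B: R_B‖R_L = (2.19 × 58.3) / (2.19 + 58.3) = 2.111 kΩ.
V_out = 43.6 × 2.111 / (58.8 + 2.111) = 43.6 × 2.111/60.91 = 1.51 V.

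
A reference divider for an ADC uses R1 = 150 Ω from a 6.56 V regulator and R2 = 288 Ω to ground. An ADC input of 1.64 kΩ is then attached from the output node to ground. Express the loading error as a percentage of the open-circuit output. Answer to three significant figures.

5.67 %

The divider's output (Thévenin) resistance is R1‖R2 = 98.63 Ω.
Fractional drop under load = R_th/(R_th + R_L) = 98.63 / (98.63 + 1640) = 0.05673.
So the output falls by 5.67 %.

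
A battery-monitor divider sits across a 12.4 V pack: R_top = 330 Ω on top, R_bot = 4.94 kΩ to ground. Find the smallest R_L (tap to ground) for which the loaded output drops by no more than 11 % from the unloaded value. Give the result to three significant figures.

R_L(min) ≈ 2.50 kΩ

Output resistance R_th = R_top‖R_bot = (330 × 4940)/5270 = 309.3 Ω.
The fractional drop is R_th/(R_th + R_L); requiring this ≤ 0.110 gives R_L ≥ R_th(1/0.110 − 1) = 309.3 × 8.091 = 2.50 kΩ.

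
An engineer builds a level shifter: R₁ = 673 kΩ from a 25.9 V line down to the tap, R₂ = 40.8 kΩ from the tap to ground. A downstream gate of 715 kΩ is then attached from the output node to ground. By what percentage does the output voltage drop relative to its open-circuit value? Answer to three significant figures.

5.11 %

The divider's output (Thévenin) resistance is R₁‖R₂ = 38.47 kΩ.
Fractional drop under load = R_th/(R_th + R_L) = 38.47 / (38.47 + 715) = 0.05105.
So the output falls by 5.11 %.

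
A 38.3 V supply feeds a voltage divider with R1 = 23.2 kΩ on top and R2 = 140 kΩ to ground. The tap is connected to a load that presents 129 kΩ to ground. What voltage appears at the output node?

V_out ≈ 28.5 V

The load sits in parallel with R2: R2‖R_L = (140 × 129) / (140 + 129) = 67.14 kΩ.
V_out = 38.3 × 67.14 / (23.2 + 67.14) = 38.3 × 67.14/90.34 = 28.5 V.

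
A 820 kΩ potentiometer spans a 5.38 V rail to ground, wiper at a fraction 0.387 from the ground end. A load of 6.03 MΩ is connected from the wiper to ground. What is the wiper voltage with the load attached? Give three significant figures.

The wiper splits the pot into (1−α)R = 502.7 kΩ above and αR = 317.3 kΩ below.
Lower section ‖ load = 301.5 kΩ.
V_wiper = 5.38 × 301.5/(502.7 + 301.5) = 2.02 V.

V ≈ 2.02 V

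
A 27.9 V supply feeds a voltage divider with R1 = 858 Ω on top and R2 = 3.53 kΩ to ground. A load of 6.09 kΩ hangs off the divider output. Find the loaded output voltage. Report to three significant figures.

The load sits in parallel with R2: R2‖R_L = (3530 × 6090) / (3530 + 6090) = 2235 Ω.
V_out = 27.9 × 2235 / (858 + 2235) = 27.9 × 2235/3093 = 20.2 V.
(Unloaded it would have been 22.4 V.)

V_out ≈ 20.2 V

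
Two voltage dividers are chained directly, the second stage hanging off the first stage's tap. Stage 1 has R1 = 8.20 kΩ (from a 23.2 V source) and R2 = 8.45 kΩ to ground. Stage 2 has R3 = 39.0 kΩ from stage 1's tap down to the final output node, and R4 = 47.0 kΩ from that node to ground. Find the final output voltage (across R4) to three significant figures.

V_out ≈ 6.14 V

Stage 2 presents R3+R4 = 86.00 kΩ as a load on stage 1's tap.
Stage 1's lower leg becomes R2‖(R3+R4) = 7.694 kΩ, so V_mid = 23.2 × 7.694/15.89 = 11.23 V.
Stage 2 is itself unloaded: V_out = V_mid × R4/(R3+R4) = 11.23 × 47.0/86.00 = 6.14 V.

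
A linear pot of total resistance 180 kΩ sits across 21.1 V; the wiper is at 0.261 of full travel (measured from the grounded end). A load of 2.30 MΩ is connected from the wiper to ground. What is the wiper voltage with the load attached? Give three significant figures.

The wiper splits the pot into (1−α)R = 133.0 kΩ above and αR = 46.98 kΩ below.
Lower section ‖ load = 46.04 kΩ.
V_wiper = 21.1 × 46.04/(133.0 + 46.04) = 5.43 V.

V ≈ 5.43 V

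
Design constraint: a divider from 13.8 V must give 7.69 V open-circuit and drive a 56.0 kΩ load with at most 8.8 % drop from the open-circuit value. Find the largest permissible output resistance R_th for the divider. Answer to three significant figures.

R_th ≤ 5.40 kΩ

Loading drop = R_th/(R_th + R_L) ≤ 0.0880, so R_th ≤ R_L · ε/(1−ε) = 56.0 kΩ × 0.0880/0.9120 = 5.40 kΩ.
(Any R1, R2 with R2/(R1+R2) = 0.557 and R1‖R2 ≤ 5.40 kΩ will meet the spec.)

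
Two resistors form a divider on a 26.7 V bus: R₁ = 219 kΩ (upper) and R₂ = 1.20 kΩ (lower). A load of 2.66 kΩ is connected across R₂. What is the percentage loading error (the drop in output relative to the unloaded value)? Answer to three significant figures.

31.0 %

The divider's output (Thévenin) resistance is R₁‖R₂ = 1.193 kΩ.
Fractional drop under load = R_th/(R_th + R_L) = 1.193 / (1.193 + 2.66) = 0.3097.
So the output falls by 31.0 %.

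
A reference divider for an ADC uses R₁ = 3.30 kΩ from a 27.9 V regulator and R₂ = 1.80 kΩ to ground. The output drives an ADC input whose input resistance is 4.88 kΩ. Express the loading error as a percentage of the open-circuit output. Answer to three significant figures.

Unloaded V = 27.9 × 1.80/5.100 = 9.847 V.
Loaded: R₂‖R_L = 1.315 kΩ, giving V = 27.9 × 1.315/4.615 = 7.950 V.
Drop = (9.847 − 7.950) / 9.847 = 19.3 %.

19.3 %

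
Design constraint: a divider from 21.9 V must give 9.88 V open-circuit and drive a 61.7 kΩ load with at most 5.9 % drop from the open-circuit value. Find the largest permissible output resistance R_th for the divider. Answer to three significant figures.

R_th ≤ 3.87 kΩ

Loading drop = R_th/(R_th + R_L) ≤ 0.0590, so R_th ≤ R_L · ε/(1−ε) = 61.7 kΩ × 0.0590/0.9410 = 3.87 kΩ.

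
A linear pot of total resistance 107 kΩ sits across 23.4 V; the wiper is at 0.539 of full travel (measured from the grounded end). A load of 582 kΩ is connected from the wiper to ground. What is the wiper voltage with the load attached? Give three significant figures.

The wiper splits the pot into (1−α)R = 49.33 kΩ above and αR = 57.67 kΩ below.
Lower section ‖ load = 52.47 kΩ.
V_wiper = 23.4 × 52.47/(49.33 + 52.47) = 12.1 V.

V ≈ 12.1 V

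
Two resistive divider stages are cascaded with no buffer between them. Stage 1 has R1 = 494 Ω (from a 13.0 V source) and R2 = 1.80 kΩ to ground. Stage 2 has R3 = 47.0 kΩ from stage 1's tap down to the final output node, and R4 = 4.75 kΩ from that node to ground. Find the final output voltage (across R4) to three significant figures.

V_out ≈ 0.929 V

Stage 2 presents R3+R4 = 51750 Ω as a load on stage 1's tap.
Stage 1's lower leg becomes R2‖(R3+R4) = 1739 Ω, so V_mid = 13.0 × 1739/2233 = 10.12 V.
Stage 2 is itself unloaded: V_out = V_mid × R4/(R3+R4) = 10.12 × 4750/51750 = 0.929 V.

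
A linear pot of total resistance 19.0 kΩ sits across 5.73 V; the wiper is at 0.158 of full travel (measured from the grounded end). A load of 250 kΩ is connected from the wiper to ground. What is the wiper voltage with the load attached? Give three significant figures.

V ≈ 0.896 V

The wiper splits the pot into (1−α)R = 16.00 kΩ above and αR = 3.002 kΩ below.
Lower section ‖ load = 2.966 kΩ.
V_wiper = 5.73 × 2.966/(16.00 + 2.966) = 0.896 V.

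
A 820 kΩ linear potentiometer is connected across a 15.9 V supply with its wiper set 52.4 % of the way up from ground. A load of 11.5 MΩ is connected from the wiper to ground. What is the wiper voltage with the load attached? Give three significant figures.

The wiper splits the pot into (1−α)R = 390.3 kΩ above and αR = 429.7 kΩ below.
Lower section ‖ load = 414.2 kΩ.
V_wiper = 15.9 × 414.2/(390.3 + 414.2) = 8.19 V.

V ≈ 8.19 V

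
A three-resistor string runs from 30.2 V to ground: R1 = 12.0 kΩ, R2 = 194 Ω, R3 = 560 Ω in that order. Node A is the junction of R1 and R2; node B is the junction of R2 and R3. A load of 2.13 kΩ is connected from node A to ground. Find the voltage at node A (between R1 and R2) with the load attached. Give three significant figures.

Below node A the series string R2+R3 = 754.0 Ω sits in parallel with the 2130 Ω load: 556.9 Ω.
V_A = 30.2 × 556.9/(12000 + 556.9) = 1.34 V.

V ≈ 1.34 V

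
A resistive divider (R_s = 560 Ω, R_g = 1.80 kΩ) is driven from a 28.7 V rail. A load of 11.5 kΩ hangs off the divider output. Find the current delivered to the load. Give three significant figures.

R_g‖R_L = 1556 Ω; V_out = 28.7 × 1556/2116 = 21.11 V.
I_L = V_out / R_L = 21.11 / 11.5 kΩ = 1.84 mA.

I_L ≈ 1.84 mA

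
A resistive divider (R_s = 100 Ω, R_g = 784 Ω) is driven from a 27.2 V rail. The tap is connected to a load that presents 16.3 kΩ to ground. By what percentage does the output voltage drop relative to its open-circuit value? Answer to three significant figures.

0.541 %

The divider's output (Thévenin) resistance is R_s‖R_g = 88.69 Ω.
Fractional drop under load = R_th/(R_th + R_L) = 88.69 / (88.69 + 16300) = 0.005412.
So the output falls by 0.541 %.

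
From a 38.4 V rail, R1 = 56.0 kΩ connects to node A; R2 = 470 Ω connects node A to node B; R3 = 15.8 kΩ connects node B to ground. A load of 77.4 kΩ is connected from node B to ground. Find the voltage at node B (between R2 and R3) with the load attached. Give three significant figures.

V ≈ 7.24 V

At node B, R3 is in parallel with the load: R3‖R_L = 13120 Ω.
Below node A the resistance is R2 + (R3‖R_L) = 13590 Ω, so V_A = 38.4 × 13590/69590 = 7.500 V.
Then V_B = V_A × (R3‖R_L)/(R2 + R3‖R_L) = 7.500 × 13120/13590 = 7.24 V.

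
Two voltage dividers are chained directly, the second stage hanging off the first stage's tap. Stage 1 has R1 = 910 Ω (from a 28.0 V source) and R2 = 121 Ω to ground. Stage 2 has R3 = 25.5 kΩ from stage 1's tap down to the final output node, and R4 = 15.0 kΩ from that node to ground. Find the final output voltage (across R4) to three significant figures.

Stage 2 presents R3+R4 = 40500 Ω as a load on stage 1's tap.
Stage 1's lower leg becomes R2‖(R3+R4) = 120.6 Ω, so V_mid = 28.0 × 120.6/1031 = 3.277 V.
Stage 2 is itself unloaded: V_out = V_mid × R4/(R3+R4) = 3.277 × 15000/40500 = 1.21 V.

V_out ≈ 1.21 V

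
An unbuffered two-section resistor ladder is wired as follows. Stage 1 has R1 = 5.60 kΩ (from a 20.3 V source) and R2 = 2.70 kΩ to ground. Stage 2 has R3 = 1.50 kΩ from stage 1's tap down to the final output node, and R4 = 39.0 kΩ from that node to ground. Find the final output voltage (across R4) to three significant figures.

Stage 2 presents R3+R4 = 40.50 kΩ as a load on stage 1's tap.
Stage 1's lower leg becomes R2‖(R3+R4) = 2.531 kΩ, so V_mid = 20.3 × 2.531/8.131 = 6.319 V.
Stage 2 is itself unloaded: V_out = V_mid × R4/(R3+R4) = 6.319 × 39.0/40.50 = 6.09 V.

V_out ≈ 6.09 V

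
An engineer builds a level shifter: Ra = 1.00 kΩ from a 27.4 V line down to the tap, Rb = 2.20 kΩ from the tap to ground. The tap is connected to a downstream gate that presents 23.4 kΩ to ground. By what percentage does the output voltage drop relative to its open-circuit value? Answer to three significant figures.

The divider's output (Thévenin) resistance is Ra‖Rb = 0.6875 kΩ.
Fractional drop under load = R_th/(R_th + R_L) = 0.6875 / (0.6875 + 23.4) = 0.02854.
So the output falls by 2.85 %.

2.85 %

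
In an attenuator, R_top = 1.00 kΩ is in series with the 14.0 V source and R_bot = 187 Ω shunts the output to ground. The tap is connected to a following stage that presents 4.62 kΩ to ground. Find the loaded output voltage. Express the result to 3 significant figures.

The load sits in parallel with R_bot: R_bot‖R_L = (187 × 4620) / (187 + 4620) = 179.7 Ω.
V_out = 14.0 × 179.7 / (1000 + 179.7) = 14.0 × 179.7/1180 = 2.13 V.

V_out ≈ 2.13 V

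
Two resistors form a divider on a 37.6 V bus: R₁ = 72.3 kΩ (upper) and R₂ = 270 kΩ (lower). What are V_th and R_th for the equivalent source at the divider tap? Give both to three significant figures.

V_th = 29.7 V, R_th = 57.0 kΩ

V_th is the open-circuit tap voltage: 37.6 × 270/(72.3 + 270) = 29.7 V.
With the supply zeroed, R₁ and R₂ appear in parallel from the tap: R_th = R₁‖R₂ = (72.3 × 270)/342.3 = 57.0 kΩ.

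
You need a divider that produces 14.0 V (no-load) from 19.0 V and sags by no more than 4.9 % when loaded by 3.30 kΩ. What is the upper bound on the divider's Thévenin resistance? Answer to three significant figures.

Loading drop = R_th/(R_th + R_L) ≤ 0.0490, so R_th ≤ R_L · ε/(1−ε) = 3.30 kΩ × 0.0490/0.9510 = 170 Ω.
(Any R1, R2 with R2/(R1+R2) = 0.737 and R1‖R2 ≤ 170 Ω will meet the spec.)

R_th ≤ 170 Ω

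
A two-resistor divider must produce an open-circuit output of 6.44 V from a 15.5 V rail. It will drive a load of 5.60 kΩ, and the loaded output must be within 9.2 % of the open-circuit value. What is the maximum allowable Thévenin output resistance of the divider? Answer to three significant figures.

Loading drop = R_th/(R_th + R_L) ≤ 0.0920, so R_th ≤ R_L · ε/(1−ε) = 5.60 kΩ × 0.0920/0.9080 = 567 Ω.
(Any R1, R2 with R2/(R1+R2) = 0.415 and R1‖R2 ≤ 567 Ω will meet the spec.)

R_th ≤ 567 Ω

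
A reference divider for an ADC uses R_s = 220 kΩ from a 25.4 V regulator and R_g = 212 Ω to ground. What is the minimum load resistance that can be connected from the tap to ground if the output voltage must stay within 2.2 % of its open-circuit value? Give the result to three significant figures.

Output resistance R_th = R_s‖R_g = (220000 × 212)/220200 = 211.8 Ω.
The fractional drop is R_th/(R_th + R_L); requiring this ≤ 0.0220 gives R_L ≥ R_th(1/0.0220 − 1) = 211.8 × 44.45 = 9.42 kΩ.

R_L(min) ≈ 9.42 kΩ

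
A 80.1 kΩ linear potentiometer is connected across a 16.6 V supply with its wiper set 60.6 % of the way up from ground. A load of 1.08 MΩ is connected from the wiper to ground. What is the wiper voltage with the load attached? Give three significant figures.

The wiper splits the pot into (1−α)R = 31.56 kΩ above and αR = 48.54 kΩ below.
Lower section ‖ load = 46.45 kΩ.
V_wiper = 16.6 × 46.45/(31.56 + 46.45) = 9.88 V.

V ≈ 9.88 V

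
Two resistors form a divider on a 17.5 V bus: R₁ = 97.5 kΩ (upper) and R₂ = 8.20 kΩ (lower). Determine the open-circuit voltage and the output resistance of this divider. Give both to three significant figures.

V_th = 1.36 V, R_th = 7.56 kΩ

V_th is the open-circuit tap voltage: 17.5 × 8.20/(97.5 + 8.20) = 1.36 V.
With the supply zeroed, R₁ and R₂ appear in parallel from the tap: R_th = R₁‖R₂ = (97.5 × 8.20)/105.7 = 7.56 kΩ.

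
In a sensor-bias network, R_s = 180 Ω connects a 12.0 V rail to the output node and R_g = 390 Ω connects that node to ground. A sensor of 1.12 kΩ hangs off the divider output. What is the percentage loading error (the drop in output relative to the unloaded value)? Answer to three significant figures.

Unloaded V = 12.0 × 390/570.0 = 8.2105 V.
Loaded: R_g‖R_L = 289.3 Ω, giving V = 12.0 × 289.3/469.3 = 7.3971 V.
Drop = (8.2105 − 7.3971) / 8.2105 = 9.91 %.

9.91 %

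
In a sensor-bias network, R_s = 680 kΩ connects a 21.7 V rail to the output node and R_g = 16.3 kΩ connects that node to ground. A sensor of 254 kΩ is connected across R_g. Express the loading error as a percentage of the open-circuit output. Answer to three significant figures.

The divider's output (Thévenin) resistance is R_s‖R_g = 15.92 kΩ.
Fractional drop under load = R_th/(R_th + R_L) = 15.92 / (15.92 + 254) = 0.05897.
So the output falls by 5.90 %.

5.90 %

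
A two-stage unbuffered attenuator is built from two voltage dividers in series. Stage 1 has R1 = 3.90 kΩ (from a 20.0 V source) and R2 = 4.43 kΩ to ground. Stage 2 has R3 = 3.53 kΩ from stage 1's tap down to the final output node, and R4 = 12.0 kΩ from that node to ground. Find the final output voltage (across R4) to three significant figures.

Stage 2 presents R3+R4 = 15.53 kΩ as a load on stage 1's tap.
Stage 1's lower leg becomes R2‖(R3+R4) = 3.447 kΩ, so V_mid = 20.0 × 3.447/7.347 = 9.383 V.
Stage 2 is itself unloaded: V_out = V_mid × R4/(R3+R4) = 9.383 × 12.0/15.53 = 7.25 V.

V_out ≈ 7.25 V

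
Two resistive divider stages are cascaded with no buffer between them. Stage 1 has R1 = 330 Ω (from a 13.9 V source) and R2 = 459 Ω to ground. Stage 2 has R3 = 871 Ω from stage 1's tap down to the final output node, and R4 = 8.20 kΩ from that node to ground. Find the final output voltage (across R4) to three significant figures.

Stage 2 presents R3+R4 = 9071 Ω as a load on stage 1's tap.
Stage 1's lower leg becomes R2‖(R3+R4) = 436.9 Ω, so V_mid = 13.9 × 436.9/766.9 = 7.919 V.
Stage 2 is itself unloaded: V_out = V_mid × R4/(R3+R4) = 7.919 × 8200/9071 = 7.16 V.

V_out ≈ 7.16 V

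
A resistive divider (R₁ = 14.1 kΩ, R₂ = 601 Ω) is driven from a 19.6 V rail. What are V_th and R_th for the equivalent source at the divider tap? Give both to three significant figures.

V_th is the open-circuit tap voltage: 19.6 × 601/(14100 + 601) = 0.801 V.
With the supply zeroed, R₁ and R₂ appear in parallel from the tap: R_th = R₁‖R₂ = (14100 × 601)/14700 = 576 Ω.

V_th = 0.801 V, R_th = 576 Ω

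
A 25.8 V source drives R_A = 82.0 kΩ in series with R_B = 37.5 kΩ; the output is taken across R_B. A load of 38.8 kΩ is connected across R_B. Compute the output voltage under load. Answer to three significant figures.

V_out ≈ 4.87 V

The load sits in parallel with R_B: R_B‖R_L = (37.5 × 38.8) / (37.5 + 38.8) = 19.07 kΩ.
V_out = 25.8 × 19.07 / (82.0 + 19.07) = 25.8 × 19.07/101.1 = 4.87 V.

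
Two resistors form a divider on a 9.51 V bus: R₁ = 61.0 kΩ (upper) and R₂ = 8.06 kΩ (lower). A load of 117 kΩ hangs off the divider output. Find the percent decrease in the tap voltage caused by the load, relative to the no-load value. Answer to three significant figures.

The divider's output (Thévenin) resistance is R₁‖R₂ = 7.119 kΩ.
Fractional drop under load = R_th/(R_th + R_L) = 7.119 / (7.119 + 117) = 0.05736.
So the output falls by 5.74 %.

5.74 %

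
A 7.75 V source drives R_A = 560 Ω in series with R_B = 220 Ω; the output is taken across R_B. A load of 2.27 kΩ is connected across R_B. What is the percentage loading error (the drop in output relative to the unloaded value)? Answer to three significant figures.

6.51 %

The divider's output (Thévenin) resistance is R_A‖R_B = 157.9 Ω.
Fractional drop under load = R_th/(R_th + R_L) = 157.9 / (157.9 + 2270) = 0.06505.
So the output falls by 6.51 %.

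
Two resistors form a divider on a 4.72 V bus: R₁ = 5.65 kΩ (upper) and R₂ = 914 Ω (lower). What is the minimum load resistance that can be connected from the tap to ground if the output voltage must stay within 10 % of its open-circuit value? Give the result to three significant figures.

R_L(min) ≈ 7.08 kΩ

Output resistance R_th = R₁‖R₂ = (5650 × 914)/6564 = 786.7 Ω.
The fractional drop is R_th/(R_th + R_L); requiring this ≤ 0.100 gives R_L ≥ R_th(1/0.100 − 1) = 786.7 × 9.000 = 7.08 kΩ.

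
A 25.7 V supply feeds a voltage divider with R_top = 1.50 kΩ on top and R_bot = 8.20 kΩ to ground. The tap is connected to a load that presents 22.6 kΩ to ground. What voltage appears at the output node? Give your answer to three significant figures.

The load sits in parallel with R_bot: R_bot‖R_L = (8.20 × 22.6) / (8.20 + 22.6) = 6.017 kΩ.
V_out = 25.7 × 6.017 / (1.50 + 6.017) = 25.7 × 6.017/7.517 = 20.6 V.

V_out ≈ 20.6 V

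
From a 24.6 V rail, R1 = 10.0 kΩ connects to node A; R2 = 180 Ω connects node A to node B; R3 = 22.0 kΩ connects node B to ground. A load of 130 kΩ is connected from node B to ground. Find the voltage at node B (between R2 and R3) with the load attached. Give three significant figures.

At node B, R3 is in parallel with the load: R3‖R_L = 18820 Ω.
Below node A the resistance is R2 + (R3‖R_L) = 19000 Ω, so V_A = 24.6 × 19000/29000 = 16.12 V.
Then V_B = V_A × (R3‖R_L)/(R2 + R3‖R_L) = 16.12 × 18820/19000 = 16.0 V.

V ≈ 16.0 V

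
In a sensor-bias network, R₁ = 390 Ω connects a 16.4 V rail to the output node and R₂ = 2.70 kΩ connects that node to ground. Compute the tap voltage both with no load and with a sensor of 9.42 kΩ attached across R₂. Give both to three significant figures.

Unloaded: 14.3 V; loaded: 13.8 V

Open-circuit: V = 16.4 × 2700/(390 + 2700) = 14.3 V.
With the load, R₂ becomes R₂‖R_L = 2099 Ω, so V = 16.4 × 2099/2489 = 13.8 V.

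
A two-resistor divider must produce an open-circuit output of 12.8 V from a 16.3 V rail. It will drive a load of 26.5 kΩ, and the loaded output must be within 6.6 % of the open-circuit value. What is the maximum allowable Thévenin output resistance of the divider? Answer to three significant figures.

Loading drop = R_th/(R_th + R_L) ≤ 0.0660, so R_th ≤ R_L · ε/(1−ε) = 26.5 kΩ × 0.0660/0.9340 = 1.87 kΩ.

R_th ≤ 1.87 kΩ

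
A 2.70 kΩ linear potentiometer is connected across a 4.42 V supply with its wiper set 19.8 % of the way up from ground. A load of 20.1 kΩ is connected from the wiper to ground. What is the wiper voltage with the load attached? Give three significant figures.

V ≈ 0.857 V

The wiper splits the pot into (1−α)R = 2165 Ω above and αR = 534.6 Ω below.
Lower section ‖ load = 520.7 Ω.
V_wiper = 4.42 × 520.7/(2165 + 520.7) = 0.857 V.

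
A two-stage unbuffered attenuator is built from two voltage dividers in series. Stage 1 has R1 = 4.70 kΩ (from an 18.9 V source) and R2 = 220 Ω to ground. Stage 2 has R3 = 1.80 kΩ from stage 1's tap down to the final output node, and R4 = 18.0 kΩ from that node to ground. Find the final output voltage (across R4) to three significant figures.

Stage 2 presents R3+R4 = 19800 Ω as a load on stage 1's tap.
Stage 1's lower leg becomes R2‖(R3+R4) = 217.6 Ω, so V_mid = 18.9 × 217.6/4918 = 0.8362 V.
Stage 2 is itself unloaded: V_out = V_mid × R4/(R3+R4) = 0.8362 × 18000/19800 = 0.760 V.

V_out ≈ 0.760 V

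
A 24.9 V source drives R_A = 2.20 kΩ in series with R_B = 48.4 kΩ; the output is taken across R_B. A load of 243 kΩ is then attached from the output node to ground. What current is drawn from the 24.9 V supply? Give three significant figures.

R_B‖R_L = 40.36 kΩ, so the source sees R_A + R_B‖R_L = 42.56 kΩ.
I = 24.9 V / 42.56 kΩ = 0.585 mA.

I ≈ 0.585 mA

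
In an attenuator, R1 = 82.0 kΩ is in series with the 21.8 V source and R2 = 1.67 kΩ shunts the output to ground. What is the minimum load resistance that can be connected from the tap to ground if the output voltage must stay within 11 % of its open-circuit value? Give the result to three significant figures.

R_L(min) ≈ 13.2 kΩ

Output resistance R_th = R1‖R2 = (82.0 × 1.67)/83.67 = 1.637 kΩ.
The fractional drop is R_th/(R_th + R_L); requiring this ≤ 0.110 gives R_L ≥ R_th(1/0.110 − 1) = 1.637 × 8.091 = 13.2 kΩ.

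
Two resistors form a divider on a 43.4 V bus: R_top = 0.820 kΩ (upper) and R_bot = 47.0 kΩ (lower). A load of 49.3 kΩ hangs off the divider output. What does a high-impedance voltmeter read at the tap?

V_out ≈ 42.0 V

The load sits in parallel with R_bot: R_bot‖R_L = (47000 × 49300) / (47000 + 49300) = 24060 Ω.
V_out = 43.4 × 24060 / (820 + 24060) = 43.4 × 24060/24880 = 42.0 V.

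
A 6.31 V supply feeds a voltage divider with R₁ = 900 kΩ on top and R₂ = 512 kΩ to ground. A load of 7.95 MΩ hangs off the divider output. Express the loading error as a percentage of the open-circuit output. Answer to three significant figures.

The divider's output (Thévenin) resistance is R₁‖R₂ = 326.3 kΩ.
Fractional drop under load = R_th/(R_th + R_L) = 326.3 / (326.3 + 7950) = 0.03943.
So the output falls by 3.94 %.

3.94 %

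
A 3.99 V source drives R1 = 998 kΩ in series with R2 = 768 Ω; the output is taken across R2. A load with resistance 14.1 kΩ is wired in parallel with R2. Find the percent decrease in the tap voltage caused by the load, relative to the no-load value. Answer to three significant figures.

The divider's output (Thévenin) resistance is R1‖R2 = 767.4 Ω.
Fractional drop under load = R_th/(R_th + R_L) = 767.4 / (767.4 + 14100) = 0.05162.
So the output falls by 5.16 %.

5.16 %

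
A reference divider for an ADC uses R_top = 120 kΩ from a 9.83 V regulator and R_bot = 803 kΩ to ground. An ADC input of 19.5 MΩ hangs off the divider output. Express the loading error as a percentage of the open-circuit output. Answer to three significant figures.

The divider's output (Thévenin) resistance is R_top‖R_bot = 104.4 kΩ.
Fractional drop under load = R_th/(R_th + R_L) = 104.4 / (104.4 + 19500) = 0.005325.
So the output falls by 0.533 %.

0.533 %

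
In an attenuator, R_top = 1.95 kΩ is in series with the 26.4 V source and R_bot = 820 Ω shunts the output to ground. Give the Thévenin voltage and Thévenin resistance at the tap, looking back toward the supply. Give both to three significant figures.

V_th = 7.82 V, R_th = 577 Ω

V_th is the open-circuit tap voltage: 26.4 × 820/(1950 + 820) = 7.82 V.
With the supply zeroed, R_top and R_bot appear in parallel from the tap: R_th = R_top‖R_bot = (1950 × 820)/2770 = 577 Ω.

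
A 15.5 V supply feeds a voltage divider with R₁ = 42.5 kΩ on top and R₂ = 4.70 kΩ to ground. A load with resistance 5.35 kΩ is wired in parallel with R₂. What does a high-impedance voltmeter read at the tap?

The load sits in parallel with R₂: R₂‖R_L = (4.70 × 5.35) / (4.70 + 5.35) = 2.502 kΩ.
V_out = 15.5 × 2.502 / (42.5 + 2.502) = 15.5 × 2.502/45.00 = 0.862 V.

V_out ≈ 0.862 V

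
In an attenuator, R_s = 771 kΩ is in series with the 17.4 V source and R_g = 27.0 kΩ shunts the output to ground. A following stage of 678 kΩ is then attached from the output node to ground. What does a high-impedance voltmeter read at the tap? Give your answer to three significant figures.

V_out ≈ 0.567 V

The load sits in parallel with R_g: R_g‖R_L = (27.0 × 678) / (27.0 + 678) = 25.97 kΩ.
V_out = 17.4 × 25.97 / (771 + 25.97) = 17.4 × 25.97/797.0 = 0.567 V.
(Unloaded it would have been 0.589 V.)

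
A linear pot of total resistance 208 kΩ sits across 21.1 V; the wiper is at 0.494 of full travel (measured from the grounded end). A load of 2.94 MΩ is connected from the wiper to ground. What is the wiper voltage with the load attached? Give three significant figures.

V ≈ 10.2 V

The wiper splits the pot into (1−α)R = 105.2 kΩ above and αR = 102.8 kΩ below.
Lower section ‖ load = 99.28 kΩ.
V_wiper = 21.1 × 99.28/(105.2 + 99.28) = 10.2 V.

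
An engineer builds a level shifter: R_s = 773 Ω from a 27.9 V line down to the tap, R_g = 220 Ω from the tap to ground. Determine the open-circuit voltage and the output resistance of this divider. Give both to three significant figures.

V_th is the open-circuit tap voltage: 27.9 × 220/(773 + 220) = 6.18 V.
With the supply zeroed, R_s and R_g appear in parallel from the tap: R_th = R_s‖R_g = (773 × 220)/993.0 = 171 Ω.

V_th = 6.18 V, R_th = 171 Ω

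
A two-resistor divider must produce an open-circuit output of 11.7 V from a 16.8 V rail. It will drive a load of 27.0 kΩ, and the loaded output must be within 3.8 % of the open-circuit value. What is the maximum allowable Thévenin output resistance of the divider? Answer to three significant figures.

Loading drop = R_th/(R_th + R_L) ≤ 0.0380, so R_th ≤ R_L · ε/(1−ε) = 27.0 kΩ × 0.0380/0.9620 = 1.07 kΩ.

R_th ≤ 1.07 kΩ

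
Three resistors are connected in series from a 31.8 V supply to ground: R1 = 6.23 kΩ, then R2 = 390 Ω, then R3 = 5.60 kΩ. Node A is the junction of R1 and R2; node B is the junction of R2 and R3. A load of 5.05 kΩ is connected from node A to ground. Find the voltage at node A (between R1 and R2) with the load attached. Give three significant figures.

Below node A the series string R2+R3 = 5990 Ω sits in parallel with the 5050 Ω load: 2740 Ω.
V_A = 31.8 × 2740/(6230 + 2740) = 9.71 V.

V ≈ 9.71 V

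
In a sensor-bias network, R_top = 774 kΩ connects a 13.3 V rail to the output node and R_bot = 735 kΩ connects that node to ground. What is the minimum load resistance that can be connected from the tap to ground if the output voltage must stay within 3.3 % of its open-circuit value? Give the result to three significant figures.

R_L(min) ≈ 11.0 MΩ

Output resistance R_th = R_top‖R_bot = (774 × 735)/1509 = 377.0 kΩ.
The fractional drop is R_th/(R_th + R_L); requiring this ≤ 0.0330 gives R_L ≥ R_th(1/0.0330 − 1) = 377.0 × 29.30 = 11.0 MΩ.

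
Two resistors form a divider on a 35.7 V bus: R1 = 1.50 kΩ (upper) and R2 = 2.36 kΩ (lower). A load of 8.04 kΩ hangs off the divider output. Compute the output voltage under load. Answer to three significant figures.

V_out ≈ 19.6 V

The load sits in parallel with R2: R2‖R_L = (2.36 × 8.04) / (2.36 + 8.04) = 1.824 kΩ.
V_out = 35.7 × 1.824 / (1.50 + 1.824) = 35.7 × 1.824/3.324 = 19.6 V.
(Unloaded it would have been 21.8 V.)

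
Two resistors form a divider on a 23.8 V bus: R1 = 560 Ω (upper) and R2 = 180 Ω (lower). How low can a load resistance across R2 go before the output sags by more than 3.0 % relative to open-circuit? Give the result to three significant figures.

R_L(min) ≈ 4.40 kΩ

Output resistance R_th = R1‖R2 = (560 × 180)/740.0 = 136.2 Ω.
The fractional drop is R_th/(R_th + R_L); requiring this ≤ 0.0300 gives R_L ≥ R_th(1/0.0300 − 1) = 136.2 × 32.33 = 4.40 kΩ.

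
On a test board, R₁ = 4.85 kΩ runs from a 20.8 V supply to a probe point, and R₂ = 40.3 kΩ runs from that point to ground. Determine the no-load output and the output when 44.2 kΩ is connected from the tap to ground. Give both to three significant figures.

Open-circuit: V = 20.8 × 40.3/(4.85 + 40.3) = 18.6 V.
With the load, R₂ becomes R₂‖R_L = 21.08 kΩ, so V = 20.8 × 21.08/25.93 = 16.9 V.

Unloaded: 18.6 V; loaded: 16.9 V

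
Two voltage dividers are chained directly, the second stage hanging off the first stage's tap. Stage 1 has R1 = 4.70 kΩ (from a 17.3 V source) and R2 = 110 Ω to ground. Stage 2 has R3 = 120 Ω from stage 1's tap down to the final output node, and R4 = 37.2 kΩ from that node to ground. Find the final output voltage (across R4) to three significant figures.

Stage 2 presents R3+R4 = 37320 Ω as a load on stage 1's tap.
Stage 1's lower leg becomes R2‖(R3+R4) = 109.7 Ω, so V_mid = 17.3 × 109.7/4810 = 0.3945 V.
Stage 2 is itself unloaded: V_out = V_mid × R4/(R3+R4) = 0.3945 × 37200/37320 = 0.393 V.

V_out ≈ 0.393 V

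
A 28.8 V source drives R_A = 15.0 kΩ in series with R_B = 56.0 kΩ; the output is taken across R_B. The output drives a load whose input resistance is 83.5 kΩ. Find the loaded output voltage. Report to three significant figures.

The load sits in parallel with R_B: R_B‖R_L = (56.0 × 83.5) / (56.0 + 83.5) = 33.52 kΩ.
V_out = 28.8 × 33.52 / (15.0 + 33.52) = 28.8 × 33.52/48.52 = 19.9 V.

V_out ≈ 19.9 V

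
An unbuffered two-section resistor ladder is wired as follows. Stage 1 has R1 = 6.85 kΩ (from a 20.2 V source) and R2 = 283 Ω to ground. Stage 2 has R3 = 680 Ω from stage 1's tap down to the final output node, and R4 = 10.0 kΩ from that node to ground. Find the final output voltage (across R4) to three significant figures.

Stage 2 presents R3+R4 = 10680 Ω as a load on stage 1's tap.
Stage 1's lower leg becomes R2‖(R3+R4) = 275.7 Ω, so V_mid = 20.2 × 275.7/7126 = 0.7815 V.
Stage 2 is itself unloaded: V_out = V_mid × R4/(R3+R4) = 0.7815 × 10000/10680 = 0.732 V.

V_out ≈ 0.732 V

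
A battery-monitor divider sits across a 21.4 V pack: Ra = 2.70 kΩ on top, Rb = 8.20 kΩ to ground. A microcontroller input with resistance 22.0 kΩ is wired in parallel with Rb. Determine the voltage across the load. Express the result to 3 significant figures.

The load sits in parallel with Rb: Rb‖R_L = (8.20 × 22.0) / (8.20 + 22.0) = 5.974 kΩ.
V_out = 21.4 × 5.974 / (2.70 + 5.974) = 21.4 × 5.974/8.674 = 14.7 V.
(Unloaded it would have been 16.1 V.)

V_out ≈ 14.7 V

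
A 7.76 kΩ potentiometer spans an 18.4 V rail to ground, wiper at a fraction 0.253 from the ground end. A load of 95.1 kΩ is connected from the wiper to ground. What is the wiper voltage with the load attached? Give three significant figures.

The wiper splits the pot into (1−α)R = 5.797 kΩ above and αR = 1.963 kΩ below.
Lower section ‖ load = 1.924 kΩ.
V_wiper = 18.4 × 1.924/(5.797 + 1.924) = 4.58 V.

V ≈ 4.58 V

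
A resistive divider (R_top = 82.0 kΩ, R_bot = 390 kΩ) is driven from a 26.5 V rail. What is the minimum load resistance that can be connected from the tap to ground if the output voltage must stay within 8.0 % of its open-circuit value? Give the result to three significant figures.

Output resistance R_th = R_top‖R_bot = (82.0 × 390)/472.0 = 67.75 kΩ.
The fractional drop is R_th/(R_th + R_L); requiring this ≤ 0.0800 gives R_L ≥ R_th(1/0.0800 − 1) = 67.75 × 11.50 = 779 kΩ.

R_L(min) ≈ 779 kΩ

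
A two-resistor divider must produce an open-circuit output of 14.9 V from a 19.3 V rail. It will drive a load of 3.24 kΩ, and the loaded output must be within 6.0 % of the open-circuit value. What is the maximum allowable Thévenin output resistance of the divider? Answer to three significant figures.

Loading drop = R_th/(R_th + R_L) ≤ 0.0600, so R_th ≤ R_L · ε/(1−ε) = 3.24 kΩ × 0.0600/0.9400 = 207 Ω.
(Any R1, R2 with R2/(R1+R2) = 0.772 and R1‖R2 ≤ 207 Ω will meet the spec.)

R_th ≤ 207 Ω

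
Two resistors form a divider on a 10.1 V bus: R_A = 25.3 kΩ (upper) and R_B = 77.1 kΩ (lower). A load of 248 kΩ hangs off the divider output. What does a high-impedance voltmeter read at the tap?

The load sits in parallel with R_B: R_B‖R_L = (77.1 × 248) / (77.1 + 248) = 58.82 kΩ.
V_out = 10.1 × 58.82 / (25.3 + 58.82) = 10.1 × 58.82/84.12 = 7.06 V.

V_out ≈ 7.06 V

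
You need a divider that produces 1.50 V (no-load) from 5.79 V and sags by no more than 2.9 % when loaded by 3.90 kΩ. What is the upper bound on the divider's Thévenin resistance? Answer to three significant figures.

R_th ≤ 116 Ω

Loading drop = R_th/(R_th + R_L) ≤ 0.0290, so R_th ≤ R_L · ε/(1−ε) = 3.90 kΩ × 0.0290/0.9710 = 116 Ω.
(Any R1, R2 with R2/(R1+R2) = 0.259 and R1‖R2 ≤ 116 Ω will meet the spec.)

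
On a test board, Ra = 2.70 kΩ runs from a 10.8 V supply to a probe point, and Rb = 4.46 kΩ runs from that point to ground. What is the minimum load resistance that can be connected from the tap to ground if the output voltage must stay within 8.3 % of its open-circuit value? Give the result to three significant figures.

R_L(min) ≈ 18.6 kΩ

Output resistance R_th = Ra‖Rb = (2.70 × 4.46)/7.160 = 1.682 kΩ.
The fractional drop is R_th/(R_th + R_L); requiring this ≤ 0.0830 gives R_L ≥ R_th(1/0.0830 − 1) = 1.682 × 11.05 = 18.6 kΩ.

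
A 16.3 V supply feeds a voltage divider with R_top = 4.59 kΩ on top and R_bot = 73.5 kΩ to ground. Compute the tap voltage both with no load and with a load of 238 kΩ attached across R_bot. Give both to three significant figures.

Unloaded: 15.3 V; loaded: 15.1 V

Open-circuit: V = 16.3 × 73.5/(4.59 + 73.5) = 15.3 V.
With the load, R_bot becomes R_bot‖R_L = 56.16 kΩ, so V = 16.3 × 56.16/60.75 = 15.1 V.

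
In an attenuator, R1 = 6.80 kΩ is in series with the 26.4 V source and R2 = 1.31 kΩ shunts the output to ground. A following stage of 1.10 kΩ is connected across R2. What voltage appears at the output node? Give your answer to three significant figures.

The load sits in parallel with R2: R2‖R_L = (1.31 × 1.10) / (1.31 + 1.10) = 0.5979 kΩ.
V_out = 26.4 × 0.5979 / (6.80 + 0.5979) = 26.4 × 0.5979/7.398 = 2.13 V.

V_out ≈ 2.13 V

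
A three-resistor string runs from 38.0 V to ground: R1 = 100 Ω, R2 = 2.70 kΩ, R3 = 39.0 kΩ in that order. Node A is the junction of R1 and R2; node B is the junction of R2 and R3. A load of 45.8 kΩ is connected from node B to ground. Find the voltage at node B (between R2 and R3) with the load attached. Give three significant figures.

At node B, R3 is in parallel with the load: R3‖R_L = 21060 Ω.
Below node A the resistance is R2 + (R3‖R_L) = 23760 Ω, so V_A = 38.0 × 23760/23860 = 37.84 V.
Then V_B = V_A × (R3‖R_L)/(R2 + R3‖R_L) = 37.84 × 21060/23760 = 33.5 V.

V ≈ 33.5 V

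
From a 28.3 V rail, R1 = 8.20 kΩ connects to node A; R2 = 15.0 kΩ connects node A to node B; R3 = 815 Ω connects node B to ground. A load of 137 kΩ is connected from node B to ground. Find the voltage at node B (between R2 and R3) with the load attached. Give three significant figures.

At node B, R3 is in parallel with the load: R3‖R_L = 810.2 Ω.
Below node A the resistance is R2 + (R3‖R_L) = 15810 Ω, so V_A = 28.3 × 15810/24010 = 18.63 V.
Then V_B = V_A × (R3‖R_L)/(R2 + R3‖R_L) = 18.63 × 810.2/15810 = 0.955 V.

V ≈ 0.955 V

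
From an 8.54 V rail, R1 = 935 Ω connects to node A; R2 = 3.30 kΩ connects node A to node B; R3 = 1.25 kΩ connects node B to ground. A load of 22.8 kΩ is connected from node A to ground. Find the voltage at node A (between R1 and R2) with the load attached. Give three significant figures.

Below node A the series string R2+R3 = 4550 Ω sits in parallel with the 22800 Ω load: 3793 Ω.
V_A = 8.54 × 3793/(935 + 3793) = 6.85 V.

V ≈ 6.85 V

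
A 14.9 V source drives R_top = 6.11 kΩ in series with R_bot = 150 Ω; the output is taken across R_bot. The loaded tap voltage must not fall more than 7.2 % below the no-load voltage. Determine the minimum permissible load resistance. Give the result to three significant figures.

R_L(min) ≈ 1.89 kΩ

Output resistance R_th = R_top‖R_bot = (6110 × 150)/6260 = 146.4 Ω.
The fractional drop is R_th/(R_th + R_L); requiring this ≤ 0.0720 gives R_L ≥ R_th(1/0.0720 − 1) = 146.4 × 12.89 = 1.89 kΩ.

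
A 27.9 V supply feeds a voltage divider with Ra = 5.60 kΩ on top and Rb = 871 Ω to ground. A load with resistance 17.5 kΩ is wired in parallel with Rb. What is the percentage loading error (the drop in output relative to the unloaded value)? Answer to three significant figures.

4.13 %

The divider's output (Thévenin) resistance is Ra‖Rb = 753.8 Ω.
Fractional drop under load = R_th/(R_th + R_L) = 753.8 / (753.8 + 17500) = 0.04129.
So the output falls by 4.13 %.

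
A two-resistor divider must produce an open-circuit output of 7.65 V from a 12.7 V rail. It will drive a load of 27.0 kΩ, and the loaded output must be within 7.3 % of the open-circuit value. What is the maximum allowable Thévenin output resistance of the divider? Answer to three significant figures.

R_th ≤ 2.13 kΩ

Loading drop = R_th/(R_th + R_L) ≤ 0.0730, so R_th ≤ R_L · ε/(1−ε) = 27.0 kΩ × 0.0730/0.9270 = 2.13 kΩ.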